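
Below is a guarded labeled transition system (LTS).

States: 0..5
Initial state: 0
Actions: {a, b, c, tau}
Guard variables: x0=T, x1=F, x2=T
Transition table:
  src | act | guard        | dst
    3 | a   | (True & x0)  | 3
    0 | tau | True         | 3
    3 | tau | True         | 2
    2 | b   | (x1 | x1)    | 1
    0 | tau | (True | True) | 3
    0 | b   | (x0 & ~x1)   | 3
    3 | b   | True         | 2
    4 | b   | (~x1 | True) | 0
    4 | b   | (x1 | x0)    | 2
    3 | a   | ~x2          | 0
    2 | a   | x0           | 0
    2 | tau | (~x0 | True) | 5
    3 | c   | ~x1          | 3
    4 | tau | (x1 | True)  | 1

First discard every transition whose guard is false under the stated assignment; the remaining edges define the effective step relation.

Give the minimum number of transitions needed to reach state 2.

Answer: 2

Trace:
Layered search for 2:
  depth 0: {0}
  depth 1: {3}
  depth 2: {2}
2 enters at depth 2; path b·b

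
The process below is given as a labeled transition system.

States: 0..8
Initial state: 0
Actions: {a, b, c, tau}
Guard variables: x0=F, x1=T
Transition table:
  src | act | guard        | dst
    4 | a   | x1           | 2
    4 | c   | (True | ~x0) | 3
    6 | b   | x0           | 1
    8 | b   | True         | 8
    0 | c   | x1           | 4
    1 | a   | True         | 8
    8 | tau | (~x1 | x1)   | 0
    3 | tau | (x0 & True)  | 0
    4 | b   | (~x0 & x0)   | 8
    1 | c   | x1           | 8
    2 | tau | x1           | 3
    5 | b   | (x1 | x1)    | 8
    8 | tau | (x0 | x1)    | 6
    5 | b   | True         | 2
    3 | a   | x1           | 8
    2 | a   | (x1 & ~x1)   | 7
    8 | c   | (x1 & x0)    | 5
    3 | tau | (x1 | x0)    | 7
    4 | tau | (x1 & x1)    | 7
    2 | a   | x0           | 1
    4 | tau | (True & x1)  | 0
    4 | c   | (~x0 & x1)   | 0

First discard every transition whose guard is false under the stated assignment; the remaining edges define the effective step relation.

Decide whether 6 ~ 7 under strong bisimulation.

Bisimulation quotient by refinement:
  P[0] = {{0,1,2,3,4,5,6,7,8}}
  P[1] = {{0},{1},{2},{3},{4},{5},{6,7},{8}}
stable after 2 split(s): 8 block(s)
[6]={6,7}  [7]={6,7}

Answer: BISIMILAR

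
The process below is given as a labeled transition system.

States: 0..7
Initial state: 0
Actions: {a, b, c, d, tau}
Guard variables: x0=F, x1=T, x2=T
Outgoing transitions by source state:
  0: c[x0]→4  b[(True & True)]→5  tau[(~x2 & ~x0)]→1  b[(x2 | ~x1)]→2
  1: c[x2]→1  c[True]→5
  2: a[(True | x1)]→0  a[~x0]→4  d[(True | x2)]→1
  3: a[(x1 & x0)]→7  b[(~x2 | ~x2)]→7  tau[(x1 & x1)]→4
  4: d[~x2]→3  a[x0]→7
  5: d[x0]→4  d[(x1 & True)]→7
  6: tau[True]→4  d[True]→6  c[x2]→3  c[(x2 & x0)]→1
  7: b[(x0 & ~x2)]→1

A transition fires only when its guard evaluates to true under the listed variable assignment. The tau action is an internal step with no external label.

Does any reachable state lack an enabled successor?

R = {0,1,2,4,5,7}
  0: b→2  b→5  [2 exit(s)]
  1: c→1  c→5  [2 exit(s)]
  2: a→0  a→4  d→1  [3 exit(s)]
  4: ∅  [deadlock]
  5: d→7  [1 exit(s)]
  7: ∅  [deadlock]
trace reaching 4: b·a

Answer: DEADLOCK at state 4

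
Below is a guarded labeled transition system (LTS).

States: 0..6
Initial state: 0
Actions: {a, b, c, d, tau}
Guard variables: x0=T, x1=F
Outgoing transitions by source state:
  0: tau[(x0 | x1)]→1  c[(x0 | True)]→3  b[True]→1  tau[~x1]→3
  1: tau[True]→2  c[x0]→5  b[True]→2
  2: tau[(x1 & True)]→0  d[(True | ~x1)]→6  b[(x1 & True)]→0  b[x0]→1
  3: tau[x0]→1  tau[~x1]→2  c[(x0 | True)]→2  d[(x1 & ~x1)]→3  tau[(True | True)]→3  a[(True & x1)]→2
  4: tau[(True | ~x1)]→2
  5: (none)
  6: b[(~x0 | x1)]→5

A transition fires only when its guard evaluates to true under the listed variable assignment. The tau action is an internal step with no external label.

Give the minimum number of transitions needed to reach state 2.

Layered search for 2:
  depth 0: {0}
  depth 1: {1,3}
  depth 2: {2,5}
first hit 2 at d=2 via b·b

Answer: 2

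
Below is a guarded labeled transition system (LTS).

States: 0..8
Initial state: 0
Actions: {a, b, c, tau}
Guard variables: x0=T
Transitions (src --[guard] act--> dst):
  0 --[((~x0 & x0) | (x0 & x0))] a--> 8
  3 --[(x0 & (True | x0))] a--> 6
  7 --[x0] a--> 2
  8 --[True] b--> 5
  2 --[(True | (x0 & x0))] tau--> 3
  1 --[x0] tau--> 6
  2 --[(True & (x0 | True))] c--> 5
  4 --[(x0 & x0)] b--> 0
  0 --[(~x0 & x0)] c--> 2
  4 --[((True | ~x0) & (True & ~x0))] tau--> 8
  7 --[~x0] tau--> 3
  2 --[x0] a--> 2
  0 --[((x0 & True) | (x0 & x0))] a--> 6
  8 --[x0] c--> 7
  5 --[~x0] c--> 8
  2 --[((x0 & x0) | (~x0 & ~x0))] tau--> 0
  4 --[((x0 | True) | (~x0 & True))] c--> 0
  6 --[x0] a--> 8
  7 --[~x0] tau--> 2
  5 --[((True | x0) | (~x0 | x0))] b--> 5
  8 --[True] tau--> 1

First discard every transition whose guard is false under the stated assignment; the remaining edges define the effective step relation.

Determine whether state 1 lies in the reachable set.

Answer: REACHABLE

Trace:
After dropping false guards: 16 live edges.
L0 = {0}
L1 = {6,8}  cumulative {0,6,8}
L2 = {1,5,7}  cumulative {0,1,5,6,7,8}
L3 = {2}  cumulative {0,1,2,5,6,7,8}
L4 = {3}  cumulative {0,1,2,3,5,6,7,8}
Reachable = {0,1,2,3,5,6,7,8}
trace reaching 1: a·tau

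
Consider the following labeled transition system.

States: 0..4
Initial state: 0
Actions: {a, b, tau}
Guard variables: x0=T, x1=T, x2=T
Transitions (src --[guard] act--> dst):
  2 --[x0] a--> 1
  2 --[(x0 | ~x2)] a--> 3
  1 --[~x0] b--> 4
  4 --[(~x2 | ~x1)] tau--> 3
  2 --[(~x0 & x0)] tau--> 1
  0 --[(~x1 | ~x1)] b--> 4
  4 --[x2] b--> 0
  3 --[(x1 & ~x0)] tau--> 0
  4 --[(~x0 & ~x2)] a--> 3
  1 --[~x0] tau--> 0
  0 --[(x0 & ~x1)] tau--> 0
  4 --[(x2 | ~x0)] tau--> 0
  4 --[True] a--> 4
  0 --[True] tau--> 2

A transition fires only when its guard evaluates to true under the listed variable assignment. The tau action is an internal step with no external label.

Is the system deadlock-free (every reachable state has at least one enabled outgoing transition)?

Reachable = {0,1,2,3}
  0: tau→2  [1 out]
  1: ∅  [STUCK]
  2: a→1  a→3  [2 out]
  3: ∅  [STUCK]
Path to 1: tau·a

Answer: DEADLOCK at state 1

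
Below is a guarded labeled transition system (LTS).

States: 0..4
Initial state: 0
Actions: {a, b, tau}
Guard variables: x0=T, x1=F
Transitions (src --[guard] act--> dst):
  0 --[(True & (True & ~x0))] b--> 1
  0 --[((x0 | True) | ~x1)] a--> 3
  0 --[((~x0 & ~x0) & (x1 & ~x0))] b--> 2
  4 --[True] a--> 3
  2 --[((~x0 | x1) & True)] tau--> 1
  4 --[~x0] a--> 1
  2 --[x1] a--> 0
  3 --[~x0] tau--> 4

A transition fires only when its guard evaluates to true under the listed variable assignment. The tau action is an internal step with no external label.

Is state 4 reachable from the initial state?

Guard filter leaves 2 enabled edge(s).
L0 = {0}
L1 = {3}  now seen {0,3}
R = {0,3}

Answer: UNREACHABLE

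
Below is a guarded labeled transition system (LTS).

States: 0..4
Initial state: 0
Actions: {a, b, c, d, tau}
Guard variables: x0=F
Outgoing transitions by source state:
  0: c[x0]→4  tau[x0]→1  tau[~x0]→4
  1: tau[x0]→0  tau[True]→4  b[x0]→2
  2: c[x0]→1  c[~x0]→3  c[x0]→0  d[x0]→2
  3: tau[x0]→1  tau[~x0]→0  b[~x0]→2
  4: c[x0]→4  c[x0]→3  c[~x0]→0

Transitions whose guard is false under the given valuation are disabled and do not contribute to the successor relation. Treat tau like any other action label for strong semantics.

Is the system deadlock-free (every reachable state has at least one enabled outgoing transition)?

Answer: DEADLOCK-FREE

Analysis:
Reach set: {0,4}
  0: tau→4  [deg 1]
  4: c→0  [deg 1]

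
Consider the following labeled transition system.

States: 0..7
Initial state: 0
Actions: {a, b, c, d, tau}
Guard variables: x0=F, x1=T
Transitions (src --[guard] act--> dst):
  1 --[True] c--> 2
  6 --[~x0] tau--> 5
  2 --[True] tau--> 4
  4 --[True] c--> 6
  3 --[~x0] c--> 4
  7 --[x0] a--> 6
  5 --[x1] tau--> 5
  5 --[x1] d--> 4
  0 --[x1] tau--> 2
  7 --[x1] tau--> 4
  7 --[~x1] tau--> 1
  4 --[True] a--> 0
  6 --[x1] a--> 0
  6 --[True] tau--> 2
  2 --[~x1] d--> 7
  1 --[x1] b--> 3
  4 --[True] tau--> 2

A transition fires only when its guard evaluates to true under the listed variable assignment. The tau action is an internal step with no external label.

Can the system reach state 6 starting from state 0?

After dropping false guards: 14 live edges.
Layer 0: {0}
Layer 1: {2}  now seen {0,2}
Layer 2: {4}  now seen {0,2,4}
Layer 3: {6}  now seen {0,2,4,6}
Layer 4: {5}  now seen {0,2,4,5,6}
Reachable = {0,2,4,5,6}
Path to 6: tau·tau·c

Answer: REACHABLE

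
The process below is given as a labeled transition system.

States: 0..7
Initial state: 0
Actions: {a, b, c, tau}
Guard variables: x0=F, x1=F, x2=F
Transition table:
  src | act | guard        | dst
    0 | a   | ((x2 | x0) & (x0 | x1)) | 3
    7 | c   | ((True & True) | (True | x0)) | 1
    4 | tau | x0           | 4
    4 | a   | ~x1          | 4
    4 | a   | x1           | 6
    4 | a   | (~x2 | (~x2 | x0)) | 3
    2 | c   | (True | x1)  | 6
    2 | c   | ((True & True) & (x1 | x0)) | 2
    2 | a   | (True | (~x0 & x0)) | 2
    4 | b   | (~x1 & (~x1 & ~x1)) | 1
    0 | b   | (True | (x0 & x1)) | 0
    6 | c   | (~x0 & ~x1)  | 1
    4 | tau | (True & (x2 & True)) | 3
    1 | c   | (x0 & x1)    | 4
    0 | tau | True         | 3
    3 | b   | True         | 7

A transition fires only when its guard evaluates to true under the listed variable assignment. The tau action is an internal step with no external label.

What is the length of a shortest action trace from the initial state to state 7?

BFS to 7:
  L0 = {0}
  L1 = {3}
  L2 = {7}
7 enters at depth 2; path tau·b

Answer: 2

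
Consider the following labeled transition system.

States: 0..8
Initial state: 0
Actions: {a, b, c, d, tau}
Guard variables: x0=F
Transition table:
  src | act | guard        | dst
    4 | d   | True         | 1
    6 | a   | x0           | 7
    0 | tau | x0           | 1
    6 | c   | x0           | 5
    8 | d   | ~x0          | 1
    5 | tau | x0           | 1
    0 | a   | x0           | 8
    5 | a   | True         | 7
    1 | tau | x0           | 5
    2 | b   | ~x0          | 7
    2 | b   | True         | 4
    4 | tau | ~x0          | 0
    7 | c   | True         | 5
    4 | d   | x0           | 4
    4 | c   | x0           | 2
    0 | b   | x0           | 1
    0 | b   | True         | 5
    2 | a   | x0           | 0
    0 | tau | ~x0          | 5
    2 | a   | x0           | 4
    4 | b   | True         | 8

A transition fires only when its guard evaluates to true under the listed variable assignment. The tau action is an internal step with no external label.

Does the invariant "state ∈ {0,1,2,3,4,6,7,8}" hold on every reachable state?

Answer: INVARIANT VIOLATED at state 5

Trace:
Safe = {0,1,2,3,4,6,7,8}
Reachable = {0,5,7}
  0: ok
  5: ✗ unsafe
  7: ok
counterexample path to 5: b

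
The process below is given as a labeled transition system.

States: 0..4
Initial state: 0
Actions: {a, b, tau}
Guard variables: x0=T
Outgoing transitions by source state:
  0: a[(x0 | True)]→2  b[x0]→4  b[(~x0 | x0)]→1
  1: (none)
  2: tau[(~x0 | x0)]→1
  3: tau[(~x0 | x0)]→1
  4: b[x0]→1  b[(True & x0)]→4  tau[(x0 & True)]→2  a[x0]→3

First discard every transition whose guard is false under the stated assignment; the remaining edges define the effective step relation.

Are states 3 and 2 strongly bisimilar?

Answer: BISIMILAR

Working:
Refine partition for ~:
  π0 = {{0,1,2,3,4}}
  π1 = {{0},{1},{2,3},{4}}
4 equivalence class(es) (converged in 2)
class of 3: {2,3}; class of 2: {2,3}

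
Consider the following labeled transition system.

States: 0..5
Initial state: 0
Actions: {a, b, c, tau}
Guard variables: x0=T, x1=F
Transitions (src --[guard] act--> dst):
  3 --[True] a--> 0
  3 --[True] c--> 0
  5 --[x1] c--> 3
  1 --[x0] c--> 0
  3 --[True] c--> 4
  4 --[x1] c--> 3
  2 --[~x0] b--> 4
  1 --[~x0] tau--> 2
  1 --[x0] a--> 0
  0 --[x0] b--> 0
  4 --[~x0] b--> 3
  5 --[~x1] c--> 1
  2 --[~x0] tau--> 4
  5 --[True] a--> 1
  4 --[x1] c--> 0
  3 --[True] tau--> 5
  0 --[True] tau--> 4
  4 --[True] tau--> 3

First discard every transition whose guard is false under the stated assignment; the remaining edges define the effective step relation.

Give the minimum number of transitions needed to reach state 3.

Layered search for 3:
  depth 0: {0}
  depth 1: {4}
  depth 2: {3}
3 enters at depth 2; path tau·tau

Answer: 2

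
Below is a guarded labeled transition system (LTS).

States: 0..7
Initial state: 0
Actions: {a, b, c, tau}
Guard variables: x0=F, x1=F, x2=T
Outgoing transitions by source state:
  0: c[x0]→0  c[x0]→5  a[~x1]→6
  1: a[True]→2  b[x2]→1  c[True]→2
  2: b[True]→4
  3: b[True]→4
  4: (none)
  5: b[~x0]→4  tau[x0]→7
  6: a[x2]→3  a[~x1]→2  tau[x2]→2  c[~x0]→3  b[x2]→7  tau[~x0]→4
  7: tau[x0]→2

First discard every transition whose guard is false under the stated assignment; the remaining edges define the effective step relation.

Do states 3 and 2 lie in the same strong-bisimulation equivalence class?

Answer: BISIMILAR

Trace:
Refine partition for ~:
  π0 = {{0,1,2,3,4,5,6,7}}
  π1 = {{0},{1},{2,3,5},{4,7},{6}}
Fixed point at round 2; 5 class(es).
class of 3: {2,3,5}; class of 2: {2,3,5}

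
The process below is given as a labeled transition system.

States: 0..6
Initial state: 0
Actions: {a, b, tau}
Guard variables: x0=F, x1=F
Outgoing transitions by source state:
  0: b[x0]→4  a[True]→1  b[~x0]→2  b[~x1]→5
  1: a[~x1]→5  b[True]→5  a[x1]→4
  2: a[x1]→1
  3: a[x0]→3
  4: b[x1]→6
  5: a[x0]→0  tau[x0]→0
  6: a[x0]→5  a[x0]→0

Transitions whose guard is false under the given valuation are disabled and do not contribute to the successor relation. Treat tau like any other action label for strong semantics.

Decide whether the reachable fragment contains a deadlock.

Answer: DEADLOCK at state 2

Working:
R = {0,1,2,5}
  0: a→1  b→2  b→5  [deg 3]
  1: a→5  b→5  [deg 2]
  2: ∅  [no exit]
  5: ∅  [no exit]
Path to 2: b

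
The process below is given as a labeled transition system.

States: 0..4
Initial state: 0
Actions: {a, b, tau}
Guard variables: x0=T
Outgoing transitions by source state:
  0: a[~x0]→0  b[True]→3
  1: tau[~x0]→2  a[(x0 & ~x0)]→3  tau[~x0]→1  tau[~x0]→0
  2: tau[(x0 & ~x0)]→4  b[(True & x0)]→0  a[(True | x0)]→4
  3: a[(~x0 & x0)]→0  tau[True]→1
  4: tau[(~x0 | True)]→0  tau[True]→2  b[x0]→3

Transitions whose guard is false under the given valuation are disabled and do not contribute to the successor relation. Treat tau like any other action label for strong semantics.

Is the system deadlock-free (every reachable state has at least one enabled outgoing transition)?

Answer: DEADLOCK at state 1

Trace:
R = {0,1,3}
  0: b→3  [1 out]
  1: ∅  [no exit]
  3: tau→1  [1 out]
witness 1: b·tau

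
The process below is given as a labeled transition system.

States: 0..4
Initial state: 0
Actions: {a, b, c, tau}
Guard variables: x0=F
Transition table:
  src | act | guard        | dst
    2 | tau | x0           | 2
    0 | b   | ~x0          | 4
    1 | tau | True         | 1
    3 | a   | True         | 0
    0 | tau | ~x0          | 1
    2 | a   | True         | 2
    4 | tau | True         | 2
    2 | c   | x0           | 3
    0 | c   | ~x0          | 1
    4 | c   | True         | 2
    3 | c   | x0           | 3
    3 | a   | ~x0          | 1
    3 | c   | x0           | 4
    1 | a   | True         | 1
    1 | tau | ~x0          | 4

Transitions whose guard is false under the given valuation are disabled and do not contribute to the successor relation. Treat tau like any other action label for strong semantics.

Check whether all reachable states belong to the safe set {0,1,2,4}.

Allowed set {0,1,2,4}
Reachable = {0,1,2,4}
  0: ✓
  1: ✓
  2: ✓
  4: ✓

Answer: INVARIANT HOLDS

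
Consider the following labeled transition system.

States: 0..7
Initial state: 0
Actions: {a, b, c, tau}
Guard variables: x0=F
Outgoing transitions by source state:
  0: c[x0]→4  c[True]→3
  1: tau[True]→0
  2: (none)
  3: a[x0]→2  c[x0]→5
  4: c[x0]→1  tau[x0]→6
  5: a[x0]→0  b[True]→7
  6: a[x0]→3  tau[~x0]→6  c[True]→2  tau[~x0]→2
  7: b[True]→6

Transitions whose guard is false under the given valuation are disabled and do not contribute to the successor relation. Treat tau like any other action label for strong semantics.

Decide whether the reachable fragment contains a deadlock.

R = {0,3}
  0: c→3  [1 out]
  3: ∅  [deadlock]
trace reaching 3: c

Answer: DEADLOCK at state 3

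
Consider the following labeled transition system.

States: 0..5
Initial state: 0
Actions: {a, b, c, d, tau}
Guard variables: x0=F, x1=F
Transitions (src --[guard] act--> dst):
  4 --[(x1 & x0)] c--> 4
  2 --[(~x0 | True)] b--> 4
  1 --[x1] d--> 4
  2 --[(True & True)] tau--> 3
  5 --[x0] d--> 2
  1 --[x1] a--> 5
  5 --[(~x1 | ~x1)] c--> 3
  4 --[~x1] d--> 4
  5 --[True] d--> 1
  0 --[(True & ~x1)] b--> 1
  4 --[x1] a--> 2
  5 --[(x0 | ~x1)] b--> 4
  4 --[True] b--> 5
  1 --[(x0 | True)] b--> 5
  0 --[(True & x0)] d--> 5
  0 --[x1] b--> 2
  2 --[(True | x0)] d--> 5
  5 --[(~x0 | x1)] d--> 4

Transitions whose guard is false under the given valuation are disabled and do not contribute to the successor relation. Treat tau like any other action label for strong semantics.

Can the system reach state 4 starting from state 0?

Answer: REACHABLE

Trace:
11 transition(s) survive guard evaluation.
Layer 0: {0}
Layer 1: {1}  total {0,1}
Layer 2: {5}  total {0,1,5}
Layer 3: {3,4}  total {0,1,3,4,5}
R = {0,1,3,4,5}
witness 4: b·b·d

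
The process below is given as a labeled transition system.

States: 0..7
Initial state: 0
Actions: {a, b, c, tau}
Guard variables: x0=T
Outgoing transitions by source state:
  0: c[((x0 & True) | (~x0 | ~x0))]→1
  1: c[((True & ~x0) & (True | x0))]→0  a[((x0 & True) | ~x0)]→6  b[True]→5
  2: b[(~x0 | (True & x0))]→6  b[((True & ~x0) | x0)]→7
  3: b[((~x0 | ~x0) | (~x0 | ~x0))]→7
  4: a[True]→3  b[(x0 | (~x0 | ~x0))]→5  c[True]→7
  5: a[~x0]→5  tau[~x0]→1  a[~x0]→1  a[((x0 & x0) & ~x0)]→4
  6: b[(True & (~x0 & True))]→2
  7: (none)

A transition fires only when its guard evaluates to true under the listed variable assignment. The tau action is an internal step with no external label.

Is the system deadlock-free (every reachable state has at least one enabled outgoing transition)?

Reach set: {0,1,5,6}
  0: c→1  [1 exit(s)]
  1: a→6  b→5  [2 exit(s)]
  5: ∅  [deadlock]
  6: ∅  [deadlock]
trace reaching 5: c·b

Answer: DEADLOCK at state 5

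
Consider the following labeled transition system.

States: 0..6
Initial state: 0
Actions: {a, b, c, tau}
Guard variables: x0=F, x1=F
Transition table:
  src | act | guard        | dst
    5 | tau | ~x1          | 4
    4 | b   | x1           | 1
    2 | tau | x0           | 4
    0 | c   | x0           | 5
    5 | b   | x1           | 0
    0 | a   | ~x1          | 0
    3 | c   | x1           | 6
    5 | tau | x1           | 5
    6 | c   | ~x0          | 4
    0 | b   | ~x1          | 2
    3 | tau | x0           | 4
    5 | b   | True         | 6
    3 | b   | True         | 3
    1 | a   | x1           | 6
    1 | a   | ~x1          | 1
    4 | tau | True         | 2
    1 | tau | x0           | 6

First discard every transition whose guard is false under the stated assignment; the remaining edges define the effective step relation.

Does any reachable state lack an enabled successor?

Answer: DEADLOCK at state 2

Working:
Reach set: {0,2}
  0: a→0  b→2  [2 out]
  2: ∅  [no exit]
Path to 2: b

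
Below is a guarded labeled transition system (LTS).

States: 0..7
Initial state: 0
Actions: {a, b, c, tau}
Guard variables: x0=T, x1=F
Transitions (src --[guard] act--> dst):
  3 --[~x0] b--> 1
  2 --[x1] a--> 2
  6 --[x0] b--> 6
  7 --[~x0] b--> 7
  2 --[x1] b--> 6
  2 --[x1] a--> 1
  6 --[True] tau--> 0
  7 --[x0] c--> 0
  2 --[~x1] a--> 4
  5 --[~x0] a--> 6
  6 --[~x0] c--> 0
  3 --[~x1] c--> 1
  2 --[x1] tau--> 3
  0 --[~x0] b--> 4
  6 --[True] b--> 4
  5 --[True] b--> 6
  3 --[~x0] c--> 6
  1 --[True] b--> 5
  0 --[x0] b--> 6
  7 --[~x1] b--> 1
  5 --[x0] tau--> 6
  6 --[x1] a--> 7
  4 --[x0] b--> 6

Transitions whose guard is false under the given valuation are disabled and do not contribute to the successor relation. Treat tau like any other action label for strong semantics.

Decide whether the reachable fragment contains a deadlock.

Answer: DEADLOCK-FREE

Working:
R = {0,4,6}
  0: b→6  [deg 1]
  4: b→6  [deg 1]
  6: b→4  b→6  tau→0  [deg 3]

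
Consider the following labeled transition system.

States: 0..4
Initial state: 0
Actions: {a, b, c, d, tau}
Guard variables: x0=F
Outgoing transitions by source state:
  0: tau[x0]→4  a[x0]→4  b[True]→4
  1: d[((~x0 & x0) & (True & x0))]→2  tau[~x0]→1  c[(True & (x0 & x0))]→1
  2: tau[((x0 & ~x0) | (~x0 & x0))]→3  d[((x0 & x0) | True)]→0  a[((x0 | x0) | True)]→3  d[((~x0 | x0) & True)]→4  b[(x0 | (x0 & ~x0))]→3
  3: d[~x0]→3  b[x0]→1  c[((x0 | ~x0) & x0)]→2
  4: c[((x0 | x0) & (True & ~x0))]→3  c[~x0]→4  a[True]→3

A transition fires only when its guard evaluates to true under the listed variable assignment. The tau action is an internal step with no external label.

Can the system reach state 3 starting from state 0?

After dropping false guards: 8 live edges.
L0 = {0}
L1 = {4}  total {0,4}
L2 = {3}  total {0,3,4}
Reach set: {0,3,4}
trace reaching 3: b·a

Answer: REACHABLE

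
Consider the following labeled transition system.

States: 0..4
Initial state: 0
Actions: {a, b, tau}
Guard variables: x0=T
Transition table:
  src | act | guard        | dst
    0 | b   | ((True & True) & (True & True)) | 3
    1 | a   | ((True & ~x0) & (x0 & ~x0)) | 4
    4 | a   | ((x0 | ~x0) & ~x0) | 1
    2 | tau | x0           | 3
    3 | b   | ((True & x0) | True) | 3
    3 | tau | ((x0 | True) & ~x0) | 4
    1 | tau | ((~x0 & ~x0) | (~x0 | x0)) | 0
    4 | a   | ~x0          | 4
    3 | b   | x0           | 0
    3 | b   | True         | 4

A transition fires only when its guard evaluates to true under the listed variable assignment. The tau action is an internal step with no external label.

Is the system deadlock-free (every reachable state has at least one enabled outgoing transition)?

R = {0,3,4}
  0: b→3  [deg 1]
  3: b→0  b→3  b→4  [deg 3]
  4: ∅  [deadlock]
witness 4: b·b

Answer: DEADLOCK at state 4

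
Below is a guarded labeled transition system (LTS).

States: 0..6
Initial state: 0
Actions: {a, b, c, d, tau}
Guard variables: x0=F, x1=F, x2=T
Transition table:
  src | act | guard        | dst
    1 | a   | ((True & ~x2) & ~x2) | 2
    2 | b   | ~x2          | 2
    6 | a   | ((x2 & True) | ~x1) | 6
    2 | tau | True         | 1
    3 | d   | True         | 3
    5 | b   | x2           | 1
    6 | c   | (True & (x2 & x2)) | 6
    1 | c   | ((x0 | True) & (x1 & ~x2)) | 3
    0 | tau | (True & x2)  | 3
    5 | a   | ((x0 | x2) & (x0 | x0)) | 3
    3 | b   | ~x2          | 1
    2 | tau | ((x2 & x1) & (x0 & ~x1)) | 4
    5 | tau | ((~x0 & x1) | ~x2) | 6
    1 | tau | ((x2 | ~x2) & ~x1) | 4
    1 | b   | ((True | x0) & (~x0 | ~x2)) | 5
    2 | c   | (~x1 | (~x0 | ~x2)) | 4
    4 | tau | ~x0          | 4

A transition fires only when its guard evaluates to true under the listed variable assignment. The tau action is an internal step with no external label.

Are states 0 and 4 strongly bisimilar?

Answer: NOT BISIMILAR

Trace:
Refine partition for ~:
  round 0: {{0,1,2,3,4,5,6}}
  round 1: {{0,4},{1},{2},{3},{5},{6}}
  round 2: {{0},{1},{2},{3},{4},{5},{6}}
stable after 3 split(s): 7 block(s)
0∈{0}, 4∈{4}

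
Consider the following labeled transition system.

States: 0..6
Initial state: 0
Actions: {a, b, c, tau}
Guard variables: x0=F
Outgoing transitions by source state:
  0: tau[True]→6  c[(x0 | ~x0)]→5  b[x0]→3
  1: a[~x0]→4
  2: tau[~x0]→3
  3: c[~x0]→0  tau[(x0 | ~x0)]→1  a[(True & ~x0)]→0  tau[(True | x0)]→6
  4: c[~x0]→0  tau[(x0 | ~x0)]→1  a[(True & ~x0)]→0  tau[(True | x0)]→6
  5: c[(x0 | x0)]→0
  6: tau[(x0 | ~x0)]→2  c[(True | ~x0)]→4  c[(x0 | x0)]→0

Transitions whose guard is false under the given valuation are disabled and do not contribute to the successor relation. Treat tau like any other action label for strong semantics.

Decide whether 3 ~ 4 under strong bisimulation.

Answer: BISIMILAR

Analysis:
Refine partition for ~:
  P[0] = {{0,1,2,3,4,5,6}}
  P[1] = {{0,6},{1},{2},{3,4},{5}}
  P[2] = {{0},{1},{2},{3,4},{5},{6}}
6 equivalence class(es) (converged in 3)
class of 3: {3,4}; class of 4: {3,4}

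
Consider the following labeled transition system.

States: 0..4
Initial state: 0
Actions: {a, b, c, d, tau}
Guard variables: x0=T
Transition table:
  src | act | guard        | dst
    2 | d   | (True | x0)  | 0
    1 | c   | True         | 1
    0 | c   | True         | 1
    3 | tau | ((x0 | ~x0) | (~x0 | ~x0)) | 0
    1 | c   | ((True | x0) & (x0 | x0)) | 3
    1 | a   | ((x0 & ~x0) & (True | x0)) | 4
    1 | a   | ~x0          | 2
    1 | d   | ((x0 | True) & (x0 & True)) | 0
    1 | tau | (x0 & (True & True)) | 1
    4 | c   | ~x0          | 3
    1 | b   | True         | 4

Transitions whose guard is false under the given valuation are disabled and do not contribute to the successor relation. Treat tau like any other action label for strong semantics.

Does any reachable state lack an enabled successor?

Reach set: {0,1,3,4}
  0: c→1  [1 exit(s)]
  1: b→4  c→1  c→3  d→0  tau→1  [5 exit(s)]
  3: tau→0  [1 exit(s)]
  4: ∅  [STUCK]
witness 4: c·b

Answer: DEADLOCK at state 4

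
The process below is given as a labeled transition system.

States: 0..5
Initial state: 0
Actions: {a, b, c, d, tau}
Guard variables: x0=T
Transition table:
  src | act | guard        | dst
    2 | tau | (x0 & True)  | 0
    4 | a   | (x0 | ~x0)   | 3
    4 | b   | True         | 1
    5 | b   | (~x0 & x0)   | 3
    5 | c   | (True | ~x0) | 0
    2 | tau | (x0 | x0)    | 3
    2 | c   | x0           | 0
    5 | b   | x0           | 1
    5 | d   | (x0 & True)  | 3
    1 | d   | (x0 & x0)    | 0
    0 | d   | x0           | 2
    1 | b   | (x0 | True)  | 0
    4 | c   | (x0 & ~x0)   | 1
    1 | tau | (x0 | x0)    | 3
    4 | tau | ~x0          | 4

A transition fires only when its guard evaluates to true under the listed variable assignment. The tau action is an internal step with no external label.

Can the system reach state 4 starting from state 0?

12 transition(s) survive guard evaluation.
L0 = {0}
L1 = {2}  total {0,2}
L2 = {3}  total {0,2,3}
Reachable = {0,2,3}

Answer: UNREACHABLE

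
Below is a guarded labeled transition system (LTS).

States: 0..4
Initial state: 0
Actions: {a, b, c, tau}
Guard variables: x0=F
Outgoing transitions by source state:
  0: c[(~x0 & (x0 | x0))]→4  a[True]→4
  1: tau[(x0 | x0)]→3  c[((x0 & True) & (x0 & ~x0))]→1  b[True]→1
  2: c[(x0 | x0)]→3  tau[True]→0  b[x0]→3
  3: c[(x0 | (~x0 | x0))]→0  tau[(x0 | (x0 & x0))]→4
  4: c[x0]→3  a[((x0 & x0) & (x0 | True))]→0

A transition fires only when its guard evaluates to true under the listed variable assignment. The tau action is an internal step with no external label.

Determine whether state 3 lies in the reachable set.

4 transition(s) survive guard evaluation.
depth 0: {0}
depth 1: {4}  now seen {0,4}
Reachable = {0,4}

Answer: UNREACHABLE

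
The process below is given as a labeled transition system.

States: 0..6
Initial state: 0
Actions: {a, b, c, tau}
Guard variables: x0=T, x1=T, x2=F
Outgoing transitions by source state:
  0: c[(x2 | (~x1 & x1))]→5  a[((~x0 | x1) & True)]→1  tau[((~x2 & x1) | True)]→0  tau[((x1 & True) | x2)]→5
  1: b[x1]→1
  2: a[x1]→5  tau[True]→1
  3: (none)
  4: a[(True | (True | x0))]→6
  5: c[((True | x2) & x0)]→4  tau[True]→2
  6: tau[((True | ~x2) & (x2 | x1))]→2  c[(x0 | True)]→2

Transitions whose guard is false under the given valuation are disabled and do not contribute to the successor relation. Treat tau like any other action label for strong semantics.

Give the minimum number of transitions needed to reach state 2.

Answer: 2

Working:
BFS to 2:
  depth 0: {0}
  depth 1: {1,5}
  depth 2: {2,4}
first hit 2 at d=2 via tau·tau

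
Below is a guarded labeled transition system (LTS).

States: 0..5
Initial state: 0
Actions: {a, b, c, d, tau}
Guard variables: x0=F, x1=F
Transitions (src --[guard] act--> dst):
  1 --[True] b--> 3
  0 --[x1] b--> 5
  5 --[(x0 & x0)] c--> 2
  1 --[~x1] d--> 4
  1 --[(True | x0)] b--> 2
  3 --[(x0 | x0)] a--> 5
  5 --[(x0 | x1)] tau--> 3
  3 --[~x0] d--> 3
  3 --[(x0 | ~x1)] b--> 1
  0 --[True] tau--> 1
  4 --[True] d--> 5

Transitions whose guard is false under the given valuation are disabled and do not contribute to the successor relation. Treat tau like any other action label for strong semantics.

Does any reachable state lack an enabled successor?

R = {0,1,2,3,4,5}
  0: tau→1  [1 out]
  1: b→2  b→3  d→4  [3 out]
  2: ∅  [STUCK]
  3: b→1  d→3  [2 out]
  4: d→5  [1 out]
  5: ∅  [STUCK]
Path to 2: tau·b

Answer: DEADLOCK at state 2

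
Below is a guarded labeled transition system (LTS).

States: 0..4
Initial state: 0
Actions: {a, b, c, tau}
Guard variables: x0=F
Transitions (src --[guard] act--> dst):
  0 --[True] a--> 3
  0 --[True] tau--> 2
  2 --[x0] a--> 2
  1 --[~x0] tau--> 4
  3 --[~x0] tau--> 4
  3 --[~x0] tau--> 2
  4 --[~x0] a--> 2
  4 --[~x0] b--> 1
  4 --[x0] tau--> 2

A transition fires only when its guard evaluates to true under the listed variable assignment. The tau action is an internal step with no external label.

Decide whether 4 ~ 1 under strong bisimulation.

Refine partition for ~:
  round 0: {{0,1,2,3,4}}
  round 1: {{0},{1,3},{2},{4}}
  round 2: {{0},{1},{2},{3},{4}}
5 equivalence class(es) (converged in 3)
[4]={4}  [1]={1}

Answer: NOT BISIMILAR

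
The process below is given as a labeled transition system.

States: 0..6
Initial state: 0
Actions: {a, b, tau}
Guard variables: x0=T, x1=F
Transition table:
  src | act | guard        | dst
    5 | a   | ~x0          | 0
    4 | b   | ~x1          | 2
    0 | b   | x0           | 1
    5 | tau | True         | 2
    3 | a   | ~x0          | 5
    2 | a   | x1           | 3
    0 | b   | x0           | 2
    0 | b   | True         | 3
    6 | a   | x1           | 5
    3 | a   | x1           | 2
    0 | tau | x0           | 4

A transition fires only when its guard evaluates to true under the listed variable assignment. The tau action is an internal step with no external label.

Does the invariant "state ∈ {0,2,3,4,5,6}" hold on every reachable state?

Answer: INVARIANT VIOLATED at state 1

Trace:
Allowed set {0,2,3,4,5,6}
Reachable = {0,1,2,3,4}
  0: ok
  1: VIOLATES
  2: ok
  3: ok
  4: ok
witness against invariant: b → 1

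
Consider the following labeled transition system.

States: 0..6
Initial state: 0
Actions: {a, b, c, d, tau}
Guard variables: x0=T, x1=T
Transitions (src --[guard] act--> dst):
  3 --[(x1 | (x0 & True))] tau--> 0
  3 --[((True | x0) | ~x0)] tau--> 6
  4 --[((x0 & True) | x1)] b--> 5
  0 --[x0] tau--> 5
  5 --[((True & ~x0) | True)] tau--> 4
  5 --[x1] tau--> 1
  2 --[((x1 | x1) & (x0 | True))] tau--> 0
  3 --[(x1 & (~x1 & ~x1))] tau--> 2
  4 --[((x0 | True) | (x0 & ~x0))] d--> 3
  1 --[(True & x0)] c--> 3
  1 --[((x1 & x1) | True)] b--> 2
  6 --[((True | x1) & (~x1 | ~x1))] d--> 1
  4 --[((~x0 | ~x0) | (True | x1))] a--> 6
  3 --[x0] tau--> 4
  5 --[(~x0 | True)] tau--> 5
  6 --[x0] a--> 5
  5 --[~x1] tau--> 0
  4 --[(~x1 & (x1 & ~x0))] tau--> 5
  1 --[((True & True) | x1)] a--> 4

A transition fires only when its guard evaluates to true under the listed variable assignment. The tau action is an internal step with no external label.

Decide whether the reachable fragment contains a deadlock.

Reach set: {0,1,2,3,4,5,6}
  0: tau→5  [1 exit(s)]
  1: a→4  b→2  c→3  [3 exit(s)]
  2: tau→0  [1 exit(s)]
  3: tau→0  tau→4  tau→6  [3 exit(s)]
  4: a→6  b→5  d→3  [3 exit(s)]
  5: tau→1  tau→4  tau→5  [3 exit(s)]
  6: a→5  [1 exit(s)]

Answer: DEADLOCK-FREE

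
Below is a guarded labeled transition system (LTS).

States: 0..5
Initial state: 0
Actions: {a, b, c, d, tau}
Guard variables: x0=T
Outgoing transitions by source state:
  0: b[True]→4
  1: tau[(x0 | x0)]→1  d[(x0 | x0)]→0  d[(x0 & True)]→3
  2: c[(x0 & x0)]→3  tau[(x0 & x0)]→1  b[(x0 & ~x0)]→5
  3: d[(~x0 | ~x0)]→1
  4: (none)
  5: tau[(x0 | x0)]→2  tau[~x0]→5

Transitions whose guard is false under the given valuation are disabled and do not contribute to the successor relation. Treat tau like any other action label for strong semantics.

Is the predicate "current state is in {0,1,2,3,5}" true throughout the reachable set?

Answer: INVARIANT VIOLATED at state 4

Working:
Inv-set: {0,1,2,3,5}
Reach set: {0,4}
  0: ok
  4: ✗ unsafe
reach 4 via b — violates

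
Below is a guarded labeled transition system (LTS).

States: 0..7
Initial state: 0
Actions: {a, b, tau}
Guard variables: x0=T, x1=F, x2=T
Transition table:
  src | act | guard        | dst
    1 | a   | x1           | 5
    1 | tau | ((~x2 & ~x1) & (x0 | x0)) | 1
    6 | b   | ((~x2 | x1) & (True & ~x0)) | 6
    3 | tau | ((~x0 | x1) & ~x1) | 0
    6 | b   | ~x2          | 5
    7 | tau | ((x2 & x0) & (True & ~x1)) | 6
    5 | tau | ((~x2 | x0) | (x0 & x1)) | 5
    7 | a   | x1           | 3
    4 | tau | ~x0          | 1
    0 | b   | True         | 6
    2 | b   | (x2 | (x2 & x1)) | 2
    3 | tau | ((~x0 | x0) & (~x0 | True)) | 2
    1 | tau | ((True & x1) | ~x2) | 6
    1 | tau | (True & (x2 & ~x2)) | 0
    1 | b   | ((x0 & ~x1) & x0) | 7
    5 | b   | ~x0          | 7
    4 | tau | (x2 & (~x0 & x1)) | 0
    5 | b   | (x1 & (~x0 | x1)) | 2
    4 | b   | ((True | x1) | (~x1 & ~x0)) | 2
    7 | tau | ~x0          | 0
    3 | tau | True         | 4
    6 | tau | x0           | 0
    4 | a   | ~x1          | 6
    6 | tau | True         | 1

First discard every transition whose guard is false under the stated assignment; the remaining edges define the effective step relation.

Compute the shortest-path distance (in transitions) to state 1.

Answer: 2

Trace:
BFS to 1:
  L0 = {0}
  L1 = {6}
  L2 = {1}
1 enters at depth 2; path b·tau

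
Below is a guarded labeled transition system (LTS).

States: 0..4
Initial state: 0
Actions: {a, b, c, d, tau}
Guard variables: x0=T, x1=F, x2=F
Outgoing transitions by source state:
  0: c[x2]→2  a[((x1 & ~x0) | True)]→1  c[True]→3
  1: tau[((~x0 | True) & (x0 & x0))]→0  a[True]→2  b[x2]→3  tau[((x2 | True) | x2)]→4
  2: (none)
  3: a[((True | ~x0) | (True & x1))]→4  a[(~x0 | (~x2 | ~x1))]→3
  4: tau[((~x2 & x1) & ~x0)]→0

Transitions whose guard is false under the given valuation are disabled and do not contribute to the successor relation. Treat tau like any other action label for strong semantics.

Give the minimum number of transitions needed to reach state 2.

BFS to 2:
  Layer 0: {0}
  Layer 1: {1,3}
  Layer 2: {2,4}
depth(2)=2, e.g. a·a

Answer: 2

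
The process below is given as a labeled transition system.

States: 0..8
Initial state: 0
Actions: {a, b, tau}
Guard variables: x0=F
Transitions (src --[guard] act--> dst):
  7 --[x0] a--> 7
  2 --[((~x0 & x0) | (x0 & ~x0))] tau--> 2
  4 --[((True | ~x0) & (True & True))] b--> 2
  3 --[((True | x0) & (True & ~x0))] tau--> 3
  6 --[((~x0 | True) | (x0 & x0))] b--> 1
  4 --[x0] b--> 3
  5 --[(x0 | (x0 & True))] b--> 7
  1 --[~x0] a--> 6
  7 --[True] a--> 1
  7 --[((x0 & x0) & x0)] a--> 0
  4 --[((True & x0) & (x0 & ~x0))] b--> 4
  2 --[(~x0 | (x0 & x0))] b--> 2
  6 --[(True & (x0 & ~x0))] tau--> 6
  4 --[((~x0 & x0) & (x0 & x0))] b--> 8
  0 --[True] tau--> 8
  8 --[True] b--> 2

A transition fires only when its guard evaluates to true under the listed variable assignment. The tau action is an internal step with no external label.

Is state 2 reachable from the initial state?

Answer: REACHABLE

Analysis:
8 transition(s) survive guard evaluation.
Layer 0: {0}
Layer 1: {8}  total {0,8}
Layer 2: {2}  total {0,2,8}
R = {0,2,8}
witness 2: tau·b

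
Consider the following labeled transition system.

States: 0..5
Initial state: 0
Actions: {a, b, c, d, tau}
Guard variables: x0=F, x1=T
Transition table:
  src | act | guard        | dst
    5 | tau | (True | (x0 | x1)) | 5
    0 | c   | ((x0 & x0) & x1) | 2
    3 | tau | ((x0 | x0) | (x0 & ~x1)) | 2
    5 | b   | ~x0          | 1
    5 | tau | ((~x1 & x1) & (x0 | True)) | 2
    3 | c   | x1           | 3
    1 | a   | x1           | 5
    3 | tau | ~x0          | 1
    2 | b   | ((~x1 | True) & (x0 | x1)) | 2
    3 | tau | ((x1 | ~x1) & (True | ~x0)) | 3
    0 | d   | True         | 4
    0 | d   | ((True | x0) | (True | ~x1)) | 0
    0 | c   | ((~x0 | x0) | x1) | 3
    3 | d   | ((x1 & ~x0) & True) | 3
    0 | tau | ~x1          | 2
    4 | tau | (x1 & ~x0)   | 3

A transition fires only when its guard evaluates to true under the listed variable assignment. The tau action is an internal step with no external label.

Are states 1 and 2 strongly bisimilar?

Answer: NOT BISIMILAR

Analysis:
Refine partition for ~:
  P[0] = {{0,1,2,3,4,5}}
  P[1] = {{0},{1},{2},{3},{4},{5}}
Fixed point at round 2; 6 class(es).
[1]={1}  [2]={2}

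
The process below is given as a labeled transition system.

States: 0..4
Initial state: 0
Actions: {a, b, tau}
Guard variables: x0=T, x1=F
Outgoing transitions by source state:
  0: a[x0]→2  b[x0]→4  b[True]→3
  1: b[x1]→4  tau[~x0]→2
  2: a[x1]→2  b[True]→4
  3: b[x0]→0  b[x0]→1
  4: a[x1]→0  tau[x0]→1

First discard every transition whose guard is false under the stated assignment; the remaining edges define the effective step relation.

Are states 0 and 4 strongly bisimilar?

Answer: NOT BISIMILAR

Analysis:
Refine partition for ~:
  P[0] = {{0,1,2,3,4}}
  P[1] = {{0},{1},{2,3},{4}}
  P[2] = {{0},{1},{2},{3},{4}}
5 equivalence class(es) (converged in 3)
[0]={0}  [4]={4}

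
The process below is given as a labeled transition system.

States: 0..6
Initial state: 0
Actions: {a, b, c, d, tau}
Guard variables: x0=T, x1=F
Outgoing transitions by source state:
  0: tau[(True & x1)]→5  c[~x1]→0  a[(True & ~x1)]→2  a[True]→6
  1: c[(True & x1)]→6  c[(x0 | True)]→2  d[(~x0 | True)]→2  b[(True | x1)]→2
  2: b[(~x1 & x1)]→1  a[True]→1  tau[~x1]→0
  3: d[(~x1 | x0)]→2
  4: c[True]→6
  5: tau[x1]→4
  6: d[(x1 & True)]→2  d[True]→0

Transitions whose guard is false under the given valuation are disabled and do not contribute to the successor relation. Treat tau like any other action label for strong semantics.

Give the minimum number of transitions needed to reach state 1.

Breadth-first toward 1:
  depth 0: {0}
  depth 1: {2,6}
  depth 2: {1}
depth(1)=2, e.g. a·a

Answer: 2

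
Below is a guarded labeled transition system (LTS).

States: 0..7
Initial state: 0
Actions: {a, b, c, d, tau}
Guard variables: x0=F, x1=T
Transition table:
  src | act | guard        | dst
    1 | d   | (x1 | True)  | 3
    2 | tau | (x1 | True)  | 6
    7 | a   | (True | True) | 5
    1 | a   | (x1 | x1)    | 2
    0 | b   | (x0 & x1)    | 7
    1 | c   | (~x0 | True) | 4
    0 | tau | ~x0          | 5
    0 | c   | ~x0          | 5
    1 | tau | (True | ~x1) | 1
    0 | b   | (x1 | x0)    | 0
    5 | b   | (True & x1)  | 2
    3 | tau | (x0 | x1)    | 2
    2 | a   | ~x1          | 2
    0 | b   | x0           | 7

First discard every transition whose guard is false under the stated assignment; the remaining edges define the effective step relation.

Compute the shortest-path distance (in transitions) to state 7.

Answer: UNREACHABLE

Working:
BFS to 7:
  Layer 0: {0}
  Layer 1: {5}
  Layer 2: {2}
  Layer 3: {6}
7 never appears.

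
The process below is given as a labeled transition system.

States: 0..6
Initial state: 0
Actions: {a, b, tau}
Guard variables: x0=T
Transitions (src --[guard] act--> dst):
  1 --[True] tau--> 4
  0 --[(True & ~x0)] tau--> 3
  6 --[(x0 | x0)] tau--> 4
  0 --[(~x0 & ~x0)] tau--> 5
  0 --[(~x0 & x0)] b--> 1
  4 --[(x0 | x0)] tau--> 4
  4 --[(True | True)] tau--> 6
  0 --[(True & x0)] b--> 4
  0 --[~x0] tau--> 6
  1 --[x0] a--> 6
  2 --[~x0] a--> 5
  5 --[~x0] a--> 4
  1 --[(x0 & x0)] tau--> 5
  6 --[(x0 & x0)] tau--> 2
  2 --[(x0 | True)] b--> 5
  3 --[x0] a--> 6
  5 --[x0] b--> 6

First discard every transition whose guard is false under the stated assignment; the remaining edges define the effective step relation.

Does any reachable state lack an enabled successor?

R = {0,2,4,5,6}
  0: b→4  [deg 1]
  2: b→5  [deg 1]
  4: tau→4  tau→6  [deg 2]
  5: b→6  [deg 1]
  6: tau→2  tau→4  [deg 2]

Answer: DEADLOCK-FREE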